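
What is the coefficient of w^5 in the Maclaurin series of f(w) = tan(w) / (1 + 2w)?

262/15

Write out both Maclaurin series and multiply, keeping only the needed powers.
[w^0] = 0;  [w^1] = 1;  [w^2] = -2;  [w^3] = 13/3;  [w^4] = -26/3;  [w^5] = 262/15.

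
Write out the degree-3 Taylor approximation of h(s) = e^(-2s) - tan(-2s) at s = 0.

Expand each term separately and add.
[s^0] = 1;  [s^1] = 0;  [s^2] = 2;  [s^3] = 4/3.

4*s^3/3 + 2*s^2 + 1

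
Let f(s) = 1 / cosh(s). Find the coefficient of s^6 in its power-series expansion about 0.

-61/720

Divide the numerator series by the denominator series (power-series long division).
f(0) = 1
f′(0) = 0
f′′(0) = -1
f′′′(0) = 0
f^(4)(0) = 5
f^(5)(0) = 0
f^(6)(0) = -61
The Taylor polynomial is Σ f^(k)(0)/k! · s^k.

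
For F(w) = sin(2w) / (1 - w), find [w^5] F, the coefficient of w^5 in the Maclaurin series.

14/15

Multiply the two series term by term and collect like powers.
[w^0] = 0;  [w^1] = 2;  [w^2] = 2;  [w^3] = 2/3;  [w^4] = 2/3;  [w^5] = 14/15.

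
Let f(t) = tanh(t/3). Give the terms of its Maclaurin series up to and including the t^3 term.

-t^3/81 + t/3

Differentiate repeatedly and evaluate at the center.
f(0) = 0
f′(0) = 1/3
f′′(0) = 0
f′′′(0) = -2/27
Then c_k = f^(k)(0)/k! gives each Taylor coefficient.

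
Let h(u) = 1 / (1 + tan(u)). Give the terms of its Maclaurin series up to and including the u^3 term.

-4*u^3/3 + u^2 - u + 1

Write 1/(1+u) = 1 - u + u^2 - u^3 + ... and substitute the series for u.
h(0) = 1
h′(0) = -1
h′′(0) = 2
h′′′(0) = -8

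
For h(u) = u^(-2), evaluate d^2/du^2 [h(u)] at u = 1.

The coefficient of (u - 1)^2 in the expansion is 3, so h′′(1) = 2! * (3) = 6.

6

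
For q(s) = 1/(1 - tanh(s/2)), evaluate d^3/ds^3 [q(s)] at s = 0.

1/2

Substitute the inner expansion into the outer series and collect powers.
From the series, [s^3] q = 1/12; multiply by 3! = 6 to get 1/2.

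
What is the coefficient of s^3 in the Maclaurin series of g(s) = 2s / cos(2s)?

4

Divide the numerator series by the denominator series (power-series long division).
So c_3 = g′′′(0)/3! = 4.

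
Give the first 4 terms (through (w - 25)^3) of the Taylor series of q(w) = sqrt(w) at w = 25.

(w - 25)^3/50000 - (w - 25)^2/1000 + (w - 25)/10 + 5

[(w - 25)^0] = 5;  [(w - 25)^1] = 1/10;  [(w - 25)^2] = -1/1000;  [(w - 25)^3] = 1/50000.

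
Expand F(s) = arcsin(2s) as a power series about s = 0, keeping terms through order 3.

4*s^3/3 + 2*s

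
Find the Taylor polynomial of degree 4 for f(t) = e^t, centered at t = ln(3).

(t - ln(3))^4/8 + (t - ln(3))^3/2 + 3*(t - ln(3))^2/2 + 3*(t - ln(3)) + 3

Use the known series and substitute for the argument.
f(ln(3)) = 3
f′(ln(3)) = 3
f′′(ln(3)) = 3
f′′′(ln(3)) = 3
f^(4)(ln(3)) = 3
Then c_k = f^(k)(ln(3))/k! gives each Taylor coefficient.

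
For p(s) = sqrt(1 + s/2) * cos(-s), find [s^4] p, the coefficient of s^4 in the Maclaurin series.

Take the Cauchy product of the two expansions.
[s^0] = 1;  [s^1] = 1/4;  [s^2] = -17/32;  [s^3] = -15/128;  [s^4] = 337/6144.
So c_4 = p^(4)(0)/4! = 337/6144.

337/6144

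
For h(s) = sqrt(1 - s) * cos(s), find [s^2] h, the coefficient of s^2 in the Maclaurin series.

Take the Cauchy product of the two expansions.
h(0) = 1
h′(0) = -1/2
h′′(0) = -5/4
The Taylor polynomial is Σ h^(k)(0)/k! · s^k.

-5/8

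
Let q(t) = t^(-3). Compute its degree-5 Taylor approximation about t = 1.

-21*(t - 1)^5 + 15*(t - 1)^4 - 10*(t - 1)^3 + 6*(t - 1)^2 - 3*(t - 1) + 1

q(1) = 1
q′(1) = -3
q′′(1) = 12
q′′′(1) = -60
q^(4)(1) = 360
q^(5)(1) = -2520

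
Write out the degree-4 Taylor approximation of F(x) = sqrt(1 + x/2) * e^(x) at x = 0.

449*x^4/6144 + 103*x^3/384 + 23*x^2/32 + 5*x/4 + 1

Write out both Maclaurin series and multiply, keeping only the needed powers.
F(0) = 1
F′(0) = 5/4
F′′(0) = 23/16
F′′′(0) = 103/64
F^(4)(0) = 449/256
Then c_k = F^(k)(0)/k! gives each Taylor coefficient.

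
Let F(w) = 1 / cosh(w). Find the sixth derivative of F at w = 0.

-61

Invert the denominator's series and multiply.
From the series, [w^6] F = -61/720; multiply by 6! = 720 to get -61.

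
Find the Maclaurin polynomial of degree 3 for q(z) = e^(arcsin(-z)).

Compose series: expand the inner function first, then feed it into the outer expansion.
[z^0] = 1;  [z^1] = -1;  [z^2] = 1/2;  [z^3] = -1/3.

-z^3/3 + z^2/2 - z + 1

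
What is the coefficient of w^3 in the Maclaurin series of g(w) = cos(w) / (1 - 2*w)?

7

Multiply the numerator's expansion by the denominator's geometric series.
g(0) = 1
g′(0) = 2
g′′(0) = 7
g′′′(0) = 42
So c_3 = g′′′(0)/3! = 7.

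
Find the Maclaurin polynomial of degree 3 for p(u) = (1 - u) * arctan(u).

Distribute the polynomial across the series and collect like powers.
p(0) = 0
p′(0) = 1
p′′(0) = -2
p′′′(0) = -2
Dividing each by k! gives the coefficients c_0, ..., c_3.

-u^3/3 - u^2 + u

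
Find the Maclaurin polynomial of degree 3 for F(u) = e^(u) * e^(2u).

9*u^3/2 + 9*u^2/2 + 3*u + 1

Write out both Maclaurin series and multiply, keeping only the needed powers.
F(0) = 1
F′(0) = 3
F′′(0) = 9
F′′′(0) = 27
The Taylor polynomial is Σ F^(k)(0)/k! · u^k.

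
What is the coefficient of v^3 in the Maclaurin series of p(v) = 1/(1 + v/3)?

[v^0] = 1;  [v^1] = -1/3;  [v^2] = 1/9;  [v^3] = -1/27.
So c_3 = p′′′(0)/3! = -1/27.

-1/27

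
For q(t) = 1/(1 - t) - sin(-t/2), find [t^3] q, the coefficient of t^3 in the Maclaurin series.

47/48

Combine the two series term by term.
[t^0] = 1;  [t^1] = 3/2;  [t^2] = 1;  [t^3] = 47/48.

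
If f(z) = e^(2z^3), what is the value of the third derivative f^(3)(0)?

The coefficient of z^3 in the expansion is 2, so f′′′(0) = 3! * (2) = 12.

12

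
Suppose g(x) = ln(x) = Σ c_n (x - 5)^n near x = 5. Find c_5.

1/15625

g(5) = ln(5)
g′(5) = 1/5
g′′(5) = -1/25
g′′′(5) = 2/125
g^(4)(5) = -6/625
g^(5)(5) = 24/3125
Dividing each by k! gives the coefficients c_0, ..., c_5.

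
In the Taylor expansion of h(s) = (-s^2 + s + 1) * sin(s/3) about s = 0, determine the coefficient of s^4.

Multiply each power in the prefactor through the base expansion.

-1/162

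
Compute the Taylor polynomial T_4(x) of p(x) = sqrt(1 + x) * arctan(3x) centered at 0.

Multiply the two series term by term and collect like powers.

-69*x^4/16 - 75*x^3/8 + 3*x^2/2 + 3*x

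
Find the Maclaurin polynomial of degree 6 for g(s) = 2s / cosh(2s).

20*s^5/3 - 4*s^3 + 2*s

Write the quotient as an unknown series and match coefficients against numerator = denominator · series.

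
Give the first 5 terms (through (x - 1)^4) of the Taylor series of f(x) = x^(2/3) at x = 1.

-7*(x - 1)^4/243 + 4*(x - 1)^3/81 - (x - 1)^2/9 + 2*(x - 1)/3 + 1

Compute the successive derivatives at the expansion point and divide by k!.
f(1) = 1
f′(1) = 2/3
f′′(1) = -2/9
f′′′(1) = 8/27
f^(4)(1) = -56/81
Dividing each by k! gives the coefficients c_0, ..., c_4.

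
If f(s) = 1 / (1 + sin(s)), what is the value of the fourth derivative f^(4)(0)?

16

Expand as Σ (-1)^k u^k with u equal to the inner function's series.
The coefficient of s^4 in the expansion is 2/3, so f^(4)(0) = 4! * (2/3) = 16.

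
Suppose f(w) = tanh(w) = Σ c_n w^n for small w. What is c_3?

-1/3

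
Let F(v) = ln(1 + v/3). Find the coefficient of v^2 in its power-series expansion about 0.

F(0) = 0
F′(0) = 1/3
F′′(0) = -1/9

-1/18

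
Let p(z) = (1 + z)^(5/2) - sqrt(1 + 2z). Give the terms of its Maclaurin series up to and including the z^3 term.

-3*z^3/16 + 19*z^2/8 + 3*z/2

Combine the two series term by term.
[z^0] = 0;  [z^1] = 3/2;  [z^2] = 19/8;  [z^3] = -3/16.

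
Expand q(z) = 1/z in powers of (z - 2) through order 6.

(z - 2)^6/128 - (z - 2)^5/64 + (z - 2)^4/32 - (z - 2)^3/16 + (z - 2)^2/8 - (z - 2)/4 + 1/2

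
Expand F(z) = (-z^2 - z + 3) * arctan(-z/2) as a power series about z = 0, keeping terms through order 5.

-29*z^5/480 - z^4/24 + 5*z^3/8 + z^2/2 - 3*z/2

Shift and add copies of the series according to the polynomial's terms.
F(0) = 0
F′(0) = -3/2
F′′(0) = 1
F′′′(0) = 15/4
F^(4)(0) = -1
F^(5)(0) = -29/4
Then c_k = F^(k)(0)/k! gives each Taylor coefficient.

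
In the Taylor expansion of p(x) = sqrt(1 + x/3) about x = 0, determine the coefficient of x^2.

p(0) = 1
p′(0) = 1/6
p′′(0) = -1/36

-1/72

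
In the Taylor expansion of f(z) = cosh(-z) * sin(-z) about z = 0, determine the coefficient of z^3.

Expand each factor separately, then convolve coefficients.
[z^0] = 0;  [z^1] = -1;  [z^2] = 0;  [z^3] = -1/3.

-1/3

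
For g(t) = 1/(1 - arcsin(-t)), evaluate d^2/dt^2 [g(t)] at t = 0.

Plug the Maclaurin series of the inner function into that of the outer and collect terms.
The coefficient of t^2 in the expansion is 1, so g′′(0) = 2! * (1) = 2.

2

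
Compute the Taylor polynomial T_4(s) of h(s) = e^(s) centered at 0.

s^4/24 + s^3/6 + s^2/2 + s + 1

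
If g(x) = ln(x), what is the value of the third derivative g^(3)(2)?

1/4

Compute the successive derivatives at the expansion point and divide by k!.
From the series, [(x - 2)^3] g = 1/24; multiply by 3! = 6 to get 1/4.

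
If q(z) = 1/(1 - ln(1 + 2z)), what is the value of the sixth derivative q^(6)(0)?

Substitute the inner expansion into the outer series and collect powers.
The coefficient of z^6 in the expansion is 152/45, so q^(6)(0) = 6! * (152/45) = 2432.

2432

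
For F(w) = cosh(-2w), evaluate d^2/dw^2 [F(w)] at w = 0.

4

From the series, [w^2] F = 2; multiply by 2! = 2 to get 4.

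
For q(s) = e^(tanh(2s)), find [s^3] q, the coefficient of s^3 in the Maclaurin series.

Let u equal the inner series; expand the outer function in u and truncate.
q(0) = 1
q′(0) = 2
q′′(0) = 4
q′′′(0) = -8
So c_3 = q′′′(0)/3! = -4/3.

-4/3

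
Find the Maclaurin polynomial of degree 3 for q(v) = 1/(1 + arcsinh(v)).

-5*v^3/6 + v^2 - v + 1

Plug the Maclaurin series of the inner function into that of the outer and collect terms.
q(0) = 1
q′(0) = -1
q′′(0) = 2
q′′′(0) = -5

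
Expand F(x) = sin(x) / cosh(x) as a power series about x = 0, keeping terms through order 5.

3*x^5/10 - 2*x^3/3 + x

Write the quotient as an unknown series and match coefficients against numerator = denominator · series.
[x^0] = 0;  [x^1] = 1;  [x^2] = 0;  [x^3] = -2/3;  [x^4] = 0;  [x^5] = 3/10.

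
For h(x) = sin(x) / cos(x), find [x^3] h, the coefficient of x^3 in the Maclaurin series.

Write the quotient as an unknown series and match coefficients against numerator = denominator · series.

1/3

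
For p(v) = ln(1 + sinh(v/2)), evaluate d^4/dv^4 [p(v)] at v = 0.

-5/8

Substitute the inner expansion into the outer series and collect powers.
From the series, [v^4] p = -5/192; multiply by 4! = 24 to get -5/8.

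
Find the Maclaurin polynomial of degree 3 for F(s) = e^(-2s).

-4*s^3/3 + 2*s^2 - 2*s + 1

[s^0] = 1;  [s^1] = -2;  [s^2] = 2;  [s^3] = -4/3.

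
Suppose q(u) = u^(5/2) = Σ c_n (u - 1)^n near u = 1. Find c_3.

q(1) = 1
q′(1) = 5/2
q′′(1) = 15/4
q′′′(1) = 15/8
So c_3 = q′′′(1)/3! = 5/16.

5/16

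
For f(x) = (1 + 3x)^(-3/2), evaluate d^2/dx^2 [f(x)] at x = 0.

135/4

From the series, [x^2] f = 135/8; multiply by 2! = 2 to get 135/4.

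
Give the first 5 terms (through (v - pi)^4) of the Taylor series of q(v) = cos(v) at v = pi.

[(v - pi)^0] = -1;  [(v - pi)^1] = 0;  [(v - pi)^2] = 1/2;  [(v - pi)^3] = 0;  [(v - pi)^4] = -1/24.

-(v - pi)^4/24 + (v - pi)^2/2 - 1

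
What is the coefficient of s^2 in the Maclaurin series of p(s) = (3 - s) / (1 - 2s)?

Multiply each power in the prefactor through the base expansion.
p(0) = 3
p′(0) = 5
p′′(0) = 20

10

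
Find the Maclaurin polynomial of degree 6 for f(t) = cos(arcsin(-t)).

-t^6/16 - t^4/8 - t^2/2 + 1

Let u equal the inner series; expand the outer function in u and truncate.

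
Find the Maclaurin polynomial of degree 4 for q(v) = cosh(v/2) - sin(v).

v^4/384 + v^3/6 + v^2/8 - v + 1

Expand each term separately and add.
q(0) = 1
q′(0) = -1
q′′(0) = 1/4
q′′′(0) = 1
q^(4)(0) = 1/16
The Taylor polynomial is Σ q^(k)(0)/k! · v^k.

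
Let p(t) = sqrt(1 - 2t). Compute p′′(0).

-1

Apply the Taylor formula c_k = f^(k)(a)/k!.
From the series, [t^2] p = -1/2; multiply by 2! = 2 to get -1.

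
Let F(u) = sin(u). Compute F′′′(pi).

Use the known series and substitute for the argument.
From the series, [(u - pi)^3] F = 1/6; multiply by 3! = 6 to get 1.

1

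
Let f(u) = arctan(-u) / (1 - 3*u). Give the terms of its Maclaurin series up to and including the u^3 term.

-26*u^3/3 - 3*u^2 - u

Use 1/(1 - r) = Σ r^k on the denominator, then take the Cauchy product.
f(0) = 0
f′(0) = -1
f′′(0) = -6
f′′′(0) = -52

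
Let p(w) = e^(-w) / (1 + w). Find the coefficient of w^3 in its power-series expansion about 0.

Expand each factor separately, then convolve coefficients.
p(0) = 1
p′(0) = -2
p′′(0) = 5
p′′′(0) = -16

-8/3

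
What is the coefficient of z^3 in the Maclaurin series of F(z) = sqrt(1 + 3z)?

27/16

Compute the successive derivatives at the expansion point and divide by k!.
F(0) = 1
F′(0) = 3/2
F′′(0) = -9/4
F′′′(0) = 81/8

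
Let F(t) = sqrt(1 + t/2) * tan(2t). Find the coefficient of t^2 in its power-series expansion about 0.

Take the Cauchy product of the two expansions.
F(0) = 0
F′(0) = 2
F′′(0) = 1
The Taylor polynomial is Σ F^(k)(0)/k! · t^k.

1/2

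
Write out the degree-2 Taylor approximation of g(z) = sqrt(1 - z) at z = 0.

-z^2/8 - z/2 + 1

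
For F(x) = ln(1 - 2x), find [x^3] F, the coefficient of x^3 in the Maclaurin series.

c_3 = F′′′(0)/3! = -8/3.

-8/3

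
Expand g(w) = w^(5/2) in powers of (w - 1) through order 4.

-5*(w - 1)^4/128 + 5*(w - 1)^3/16 + 15*(w - 1)^2/8 + 5*(w - 1)/2 + 1

g(1) = 1
g′(1) = 5/2
g′′(1) = 15/4
g′′′(1) = 15/8
g^(4)(1) = -15/16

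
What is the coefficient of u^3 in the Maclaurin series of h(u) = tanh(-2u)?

8/3

h(0) = 0
h′(0) = -2
h′′(0) = 0
h′′′(0) = 16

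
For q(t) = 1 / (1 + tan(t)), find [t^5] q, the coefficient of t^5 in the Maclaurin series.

-32/15

Use the geometric series for the reciprocal, then substitute.
[t^0] = 1;  [t^1] = -1;  [t^2] = 1;  [t^3] = -4/3;  [t^4] = 5/3;  [t^5] = -32/15.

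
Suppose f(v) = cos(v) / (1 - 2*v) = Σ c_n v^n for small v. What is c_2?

Use 1/(1 - r) = Σ r^k on the denominator, then take the Cauchy product.
f(0) = 1
f′(0) = 2
f′′(0) = 7

7/2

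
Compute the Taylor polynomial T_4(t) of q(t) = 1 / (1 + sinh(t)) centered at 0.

Use the geometric series for the reciprocal, then substitute.
q(0) = 1
q′(0) = -1
q′′(0) = 2
q′′′(0) = -7
q^(4)(0) = 32

4*t^4/3 - 7*t^3/6 + t^2 - t + 1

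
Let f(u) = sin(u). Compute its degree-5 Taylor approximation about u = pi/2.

(u - pi/2)^4/24 - (u - pi/2)^2/2 + 1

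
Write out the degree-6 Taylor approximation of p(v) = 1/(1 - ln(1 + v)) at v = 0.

Compose series: expand the inner function first, then feed it into the outer expansion.
p(0) = 1
p′(0) = 1
p′′(0) = 1
p′′′(0) = 2
p^(4)(0) = 4
p^(5)(0) = 14
p^(6)(0) = 38

19*v^6/360 + 7*v^5/60 + v^4/6 + v^3/3 + v^2/2 + v + 1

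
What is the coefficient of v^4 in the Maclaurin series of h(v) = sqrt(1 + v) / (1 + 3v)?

8467/128

Write out both Maclaurin series and multiply, keeping only the needed powers.
h(0) = 1
h′(0) = -5/2
h′′(0) = 59/4
h′′′(0) = -1059/8
h^(4)(0) = 25401/16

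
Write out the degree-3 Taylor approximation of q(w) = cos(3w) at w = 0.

1 - 9*w^2/2

[w^0] = 1;  [w^1] = 0;  [w^2] = -9/2;  [w^3] = 0.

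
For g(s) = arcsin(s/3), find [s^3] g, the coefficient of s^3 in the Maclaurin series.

1/162

g(0) = 0
g′(0) = 1/3
g′′(0) = 0
g′′′(0) = 1/27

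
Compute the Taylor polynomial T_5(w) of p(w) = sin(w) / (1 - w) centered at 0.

101*w^5/120 + 5*w^4/6 + 5*w^3/6 + w^2 + w

Expand each factor separately, then convolve coefficients.
[w^0] = 0;  [w^1] = 1;  [w^2] = 1;  [w^3] = 5/6;  [w^4] = 5/6;  [w^5] = 101/120.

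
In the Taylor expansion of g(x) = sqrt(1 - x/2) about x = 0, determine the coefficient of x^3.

-1/128

[x^0] = 1;  [x^1] = -1/4;  [x^2] = -1/32;  [x^3] = -1/128.
So c_3 = g′′′(0)/3! = -1/128.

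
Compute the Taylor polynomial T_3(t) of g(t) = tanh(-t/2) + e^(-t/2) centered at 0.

Combine the two series term by term.
g(0) = 1
g′(0) = -1
g′′(0) = 1/4
g′′′(0) = 1/8
Dividing each by k! gives the coefficients c_0, ..., c_3.

t^3/48 + t^2/8 - t + 1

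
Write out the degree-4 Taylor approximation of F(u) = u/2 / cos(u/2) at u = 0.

u^3/16 + u/2

Write the quotient as an unknown series and match coefficients against numerator = denominator · series.
F(0) = 0
F′(0) = 1/2
F′′(0) = 0
F′′′(0) = 3/8
F^(4)(0) = 0
Then c_k = F^(k)(0)/k! gives each Taylor coefficient.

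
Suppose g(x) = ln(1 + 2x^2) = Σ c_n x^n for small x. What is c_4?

[x^0] = 0;  [x^1] = 0;  [x^2] = 2;  [x^3] = 0;  [x^4] = -2.

-2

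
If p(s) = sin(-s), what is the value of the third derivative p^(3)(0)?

1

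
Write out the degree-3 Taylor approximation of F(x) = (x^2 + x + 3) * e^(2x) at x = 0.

Shift and add copies of the series according to the polynomial's terms.
F(0) = 3
F′(0) = 7
F′′(0) = 18
F′′′(0) = 48
Dividing each by k! gives the coefficients c_0, ..., c_3.

8*x^3 + 9*x^2 + 7*x + 3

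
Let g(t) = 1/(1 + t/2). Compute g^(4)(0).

3/2

From the series, [t^4] g = 1/16; multiply by 4! = 24 to get 3/2.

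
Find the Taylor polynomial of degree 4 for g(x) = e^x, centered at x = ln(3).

(x - ln(3))^4/8 + (x - ln(3))^3/2 + 3*(x - ln(3))^2/2 + 3*(x - ln(3)) + 3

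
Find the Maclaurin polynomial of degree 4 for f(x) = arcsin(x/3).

f(0) = 0
f′(0) = 1/3
f′′(0) = 0
f′′′(0) = 1/27
f^(4)(0) = 0

x^3/162 + x/3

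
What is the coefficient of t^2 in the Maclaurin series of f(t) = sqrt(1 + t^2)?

f(0) = 1
f′(0) = 0
f′′(0) = 1
So c_2 = f′′(0)/2! = 1/2.

1/2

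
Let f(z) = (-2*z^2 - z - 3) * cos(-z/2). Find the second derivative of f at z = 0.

Multiply each power in the prefactor through the base expansion.
The coefficient of z^2 in the expansion is -13/8, so f′′(0) = 2! * (-13/8) = -13/4.

-13/4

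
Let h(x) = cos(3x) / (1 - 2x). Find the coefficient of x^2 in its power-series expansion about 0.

-1/2

Expand each factor separately, then convolve coefficients.
h(0) = 1
h′(0) = 2
h′′(0) = -1
Then c_k = h^(k)(0)/k! gives each Taylor coefficient.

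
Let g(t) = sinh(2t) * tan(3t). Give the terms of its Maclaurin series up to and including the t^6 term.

388*t^6/5 + 22*t^4 + 6*t^2

Take the Cauchy product of the two expansions.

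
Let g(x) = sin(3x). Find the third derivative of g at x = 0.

The coefficient of x^3 in the expansion is -9/2, so g′′′(0) = 3! * (-9/2) = -27.

-27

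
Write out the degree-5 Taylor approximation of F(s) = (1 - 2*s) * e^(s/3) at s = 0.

-29*s^5/29160 - 23*s^4/1944 - 17*s^3/162 - 11*s^2/18 - 5*s/3 + 1

Distribute the polynomial across the series and collect like powers.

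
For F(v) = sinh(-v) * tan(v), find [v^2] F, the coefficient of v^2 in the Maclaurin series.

Take the Cauchy product of the two expansions.
F(0) = 0
F′(0) = 0
F′′(0) = -2
Dividing each by k! gives the coefficients c_0, ..., c_2.

-1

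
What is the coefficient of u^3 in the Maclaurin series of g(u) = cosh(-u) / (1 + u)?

Expand each factor separately, then convolve coefficients.
g(0) = 1
g′(0) = -1
g′′(0) = 3
g′′′(0) = -9
The Taylor polynomial is Σ g^(k)(0)/k! · u^k.

-3/2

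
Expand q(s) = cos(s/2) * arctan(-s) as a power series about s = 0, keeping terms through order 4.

Take the Cauchy product of the two expansions.
q(0) = 0
q′(0) = -1
q′′(0) = 0
q′′′(0) = 11/4
q^(4)(0) = 0
Dividing each by k! gives the coefficients c_0, ..., c_4.

11*s^3/24 - s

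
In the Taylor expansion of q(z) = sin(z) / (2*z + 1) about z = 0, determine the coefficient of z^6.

-1841/60

Multiply the numerator's expansion by the denominator's geometric series.
So c_6 = q^(6)(0)/6! = -1841/60.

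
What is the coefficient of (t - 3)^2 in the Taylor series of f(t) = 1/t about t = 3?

f(3) = 1/3
f′(3) = -1/9
f′′(3) = 2/27
So c_2 = f′′(3)/2! = 1/27.

1/27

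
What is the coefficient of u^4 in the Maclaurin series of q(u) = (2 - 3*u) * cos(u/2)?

1/192

Multiply each power in the prefactor through the base expansion.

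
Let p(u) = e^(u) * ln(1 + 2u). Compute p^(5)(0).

418

Take the Cauchy product of the two expansions.
From the series, [u^5] p = 209/60; multiply by 5! = 120 to get 418.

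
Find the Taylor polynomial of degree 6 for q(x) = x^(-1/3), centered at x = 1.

q(1) = 1
q′(1) = -1/3
q′′(1) = 4/9
q′′′(1) = -28/27
q^(4)(1) = 280/81
q^(5)(1) = -3640/243
q^(6)(1) = 58240/729

728*(x - 1)^6/6561 - 91*(x - 1)^5/729 + 35*(x - 1)^4/243 - 14*(x - 1)^3/81 + 2*(x - 1)^2/9 - (x - 1)/3 + 1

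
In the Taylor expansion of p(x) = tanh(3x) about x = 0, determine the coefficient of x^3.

-9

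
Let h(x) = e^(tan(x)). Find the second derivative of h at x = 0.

1

Let u equal the inner series; expand the outer function in u and truncate.
The coefficient of x^2 in the expansion is 1/2, so h′′(0) = 2! * (1/2) = 1.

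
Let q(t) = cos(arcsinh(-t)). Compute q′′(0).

Substitute the inner expansion into the outer series and collect powers.
The coefficient of t^2 in the expansion is -1/2, so q′′(0) = 2! * (-1/2) = -1.

-1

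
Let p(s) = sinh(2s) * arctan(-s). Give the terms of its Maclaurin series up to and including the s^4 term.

Take the Cauchy product of the two expansions.
p(0) = 0
p′(0) = 0
p′′(0) = -4
p′′′(0) = 0
p^(4)(0) = -16

-2*s^4/3 - 2*s^2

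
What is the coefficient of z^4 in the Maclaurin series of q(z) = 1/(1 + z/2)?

Use the known series and substitute for the argument.
[z^0] = 1;  [z^1] = -1/2;  [z^2] = 1/4;  [z^3] = -1/8;  [z^4] = 1/16.
So c_4 = q^(4)(0)/4! = 1/16.

1/16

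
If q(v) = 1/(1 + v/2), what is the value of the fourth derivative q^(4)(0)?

The coefficient of v^4 in the expansion is 1/16, so q^(4)(0) = 4! * (1/16) = 3/2.

3/2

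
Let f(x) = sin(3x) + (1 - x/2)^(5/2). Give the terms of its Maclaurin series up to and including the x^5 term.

82929*x^5/40960 - 5*x^4/2048 - 581*x^3/128 + 15*x^2/32 + 7*x/4 + 1

Add the two expansions coefficient-wise.
[x^0] = 1;  [x^1] = 7/4;  [x^2] = 15/32;  [x^3] = -581/128;  [x^4] = -5/2048;  [x^5] = 82929/40960.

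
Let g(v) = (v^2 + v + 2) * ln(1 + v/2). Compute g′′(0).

1/2

Multiply each power in the prefactor through the base expansion.
The coefficient of v^2 in the expansion is 1/4, so g′′(0) = 2! * (1/4) = 1/2.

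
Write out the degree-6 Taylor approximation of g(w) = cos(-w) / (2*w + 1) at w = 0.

Use 1/(1 - r) = Σ r^k on the denominator, then take the Cauchy product.
[w^0] = 1;  [w^1] = -2;  [w^2] = 7/2;  [w^3] = -7;  [w^4] = 337/24;  [w^5] = -337/12;  [w^6] = 40439/720.

40439*w^6/720 - 337*w^5/12 + 337*w^4/24 - 7*w^3 + 7*w^2/2 - 2*w + 1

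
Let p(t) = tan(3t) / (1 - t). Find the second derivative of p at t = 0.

Take the Cauchy product of the two expansions.
From the series, [t^2] p = 3; multiply by 2! = 2 to get 6.

6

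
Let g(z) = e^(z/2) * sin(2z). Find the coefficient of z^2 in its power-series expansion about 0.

1

Expand each factor separately, then convolve coefficients.
g(0) = 0
g′(0) = 2
g′′(0) = 2
So c_2 = g′′(0)/2! = 1.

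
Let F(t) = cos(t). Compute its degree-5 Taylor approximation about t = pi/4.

-sqrt(2)*(t - pi/4)^5/240 + sqrt(2)*(t - pi/4)^4/48 + sqrt(2)*(t - pi/4)^3/12 - sqrt(2)*(t - pi/4)^2/4 - sqrt(2)*(t - pi/4)/2 + sqrt(2)/2

F(pi/4) = sqrt(2)/2
F′(pi/4) = -sqrt(2)/2
F′′(pi/4) = -sqrt(2)/2
F′′′(pi/4) = sqrt(2)/2
F^(4)(pi/4) = sqrt(2)/2
F^(5)(pi/4) = -sqrt(2)/2
Then c_k = F^(k)(pi/4)/k! gives each Taylor coefficient.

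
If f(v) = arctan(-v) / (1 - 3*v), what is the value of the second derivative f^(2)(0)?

-6

Multiply the numerator's expansion by the denominator's geometric series.
The coefficient of v^2 in the expansion is -3, so f′′(0) = 2! * (-3) = -6.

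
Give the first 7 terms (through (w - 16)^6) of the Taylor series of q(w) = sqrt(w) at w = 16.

q(16) = 4
q′(16) = 1/8
q′′(16) = -1/256
q′′′(16) = 3/8192
q^(4)(16) = -15/262144
q^(5)(16) = 105/8388608
q^(6)(16) = -945/268435456
Then c_k = q^(k)(16)/k! gives each Taylor coefficient.

-21*(w - 16)^6/4294967296 + 7*(w - 16)^5/67108864 - 5*(w - 16)^4/2097152 + (w - 16)^3/16384 - (w - 16)^2/512 + (w - 16)/8 + 4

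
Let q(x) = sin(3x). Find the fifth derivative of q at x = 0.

243

From the series, [x^5] q = 81/40; multiply by 5! = 120 to get 243.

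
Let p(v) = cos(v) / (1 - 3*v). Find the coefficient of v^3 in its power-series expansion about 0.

Expand 1/(denominator) as a geometric series and multiply by the numerator's series.
p(0) = 1
p′(0) = 3
p′′(0) = 17
p′′′(0) = 153
The Taylor polynomial is Σ p^(k)(0)/k! · v^k.

51/2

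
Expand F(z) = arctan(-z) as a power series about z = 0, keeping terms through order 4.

z^3/3 - z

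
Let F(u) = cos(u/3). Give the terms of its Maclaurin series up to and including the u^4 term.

u^4/1944 - u^2/18 + 1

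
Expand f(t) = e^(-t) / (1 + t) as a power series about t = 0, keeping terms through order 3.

Write out both Maclaurin series and multiply, keeping only the needed powers.
[t^0] = 1;  [t^1] = -2;  [t^2] = 5/2;  [t^3] = -8/3.

-8*t^3/3 + 5*t^2/2 - 2*t + 1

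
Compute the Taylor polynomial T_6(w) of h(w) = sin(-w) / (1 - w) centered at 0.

-101*w^6/120 - 101*w^5/120 - 5*w^4/6 - 5*w^3/6 - w^2 - w

Multiply the numerator's expansion by the denominator's geometric series.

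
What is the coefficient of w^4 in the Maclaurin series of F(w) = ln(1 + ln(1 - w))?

-35/24

Let u equal the inner series; expand the outer function in u and truncate.
F(0) = 0
F′(0) = -1
F′′(0) = -2
F′′′(0) = -7
F^(4)(0) = -35
So c_4 = F^(4)(0)/4! = -35/24.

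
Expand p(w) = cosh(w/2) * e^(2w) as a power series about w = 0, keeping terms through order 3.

Write out both Maclaurin series and multiply, keeping only the needed powers.
[w^0] = 1;  [w^1] = 2;  [w^2] = 17/8;  [w^3] = 19/12.

19*w^3/12 + 17*w^2/8 + 2*w + 1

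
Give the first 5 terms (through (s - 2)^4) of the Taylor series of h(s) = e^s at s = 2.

(s - 2)^4*e^(2)/24 + (s - 2)^3*e^(2)/6 + (s - 2)^2*e^(2)/2 + (s - 2)*e^(2) + e^(2)

h(2) = e^(2)
h′(2) = e^(2)
h′′(2) = e^(2)
h′′′(2) = e^(2)
h^(4)(2) = e^(2)
Dividing each by k! gives the coefficients c_0, ..., c_4.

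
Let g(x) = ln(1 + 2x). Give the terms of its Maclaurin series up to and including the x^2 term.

Differentiate repeatedly and evaluate at the center.
g(0) = 0
g′(0) = 2
g′′(0) = -4
Dividing each by k! gives the coefficients c_0, ..., c_2.

-2*x^2 + 2*x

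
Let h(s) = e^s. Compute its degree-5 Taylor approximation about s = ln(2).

(s - ln(2))^5/60 + (s - ln(2))^4/12 + (s - ln(2))^3/3 + (s - ln(2))^2 + 2*(s - ln(2)) + 2

h(ln(2)) = 2
h′(ln(2)) = 2
h′′(ln(2)) = 2
h′′′(ln(2)) = 2
h^(4)(ln(2)) = 2
h^(5)(ln(2)) = 2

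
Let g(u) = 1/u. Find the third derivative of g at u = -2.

Compute the successive derivatives at the expansion point and divide by k!.
From the series, [(u + 2)^3] g = -1/16; multiply by 3! = 6 to get -3/8.

-3/8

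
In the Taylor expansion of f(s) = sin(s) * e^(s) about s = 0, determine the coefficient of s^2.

1

Expand each factor separately, then convolve coefficients.
f(0) = 0
f′(0) = 1
f′′(0) = 2
Dividing each by k! gives the coefficients c_0, ..., c_2.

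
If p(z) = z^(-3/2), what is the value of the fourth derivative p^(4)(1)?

945/16

From the series, [(z - 1)^4] p = 315/128; multiply by 4! = 24 to get 945/16.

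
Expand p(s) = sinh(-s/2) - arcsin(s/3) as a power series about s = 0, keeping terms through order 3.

-35*s^3/1296 - 5*s/6

Add the two expansions coefficient-wise.
p(0) = 0
p′(0) = -5/6
p′′(0) = 0
p′′′(0) = -35/216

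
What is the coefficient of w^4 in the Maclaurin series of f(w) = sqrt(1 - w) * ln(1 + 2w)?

-125/24

Multiply the two series term by term and collect like powers.
f(0) = 0
f′(0) = 2
f′′(0) = -6
f′′′(0) = 41/2
f^(4)(0) = -125
Dividing each by k! gives the coefficients c_0, ..., c_4.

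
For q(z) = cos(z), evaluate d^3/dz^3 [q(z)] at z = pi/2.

1

The coefficient of (z - pi/2)^3 in the expansion is 1/6, so q′′′(pi/2) = 3! * (1/6) = 1.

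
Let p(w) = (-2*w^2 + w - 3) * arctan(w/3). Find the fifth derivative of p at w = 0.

Distribute the polynomial across the series and collect like powers.
From the series, [w^5] p = 1/45; multiply by 5! = 120 to get 8/3.

8/3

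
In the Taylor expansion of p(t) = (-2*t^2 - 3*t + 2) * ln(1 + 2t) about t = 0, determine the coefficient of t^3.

22/3

Multiply each power in the prefactor through the base expansion.
p(0) = 0
p′(0) = 4
p′′(0) = -20
p′′′(0) = 44
So c_3 = p′′′(0)/3! = 22/3.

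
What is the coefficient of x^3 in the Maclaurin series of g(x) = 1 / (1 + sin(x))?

Use the geometric series for the reciprocal, then substitute.
So c_3 = g′′′(0)/3! = -5/6.

-5/6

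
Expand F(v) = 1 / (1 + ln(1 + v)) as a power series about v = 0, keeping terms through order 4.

Expand as Σ (-1)^k u^k with u equal to the inner function's series.
F(0) = 1
F′(0) = -1
F′′(0) = 3
F′′′(0) = -14
F^(4)(0) = 88

11*v^4/3 - 7*v^3/3 + 3*v^2/2 - v + 1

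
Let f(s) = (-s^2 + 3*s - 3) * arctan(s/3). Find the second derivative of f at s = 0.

2

Multiply each power in the prefactor through the base expansion.
From the series, [s^2] f = 1; multiply by 2! = 2 to get 2.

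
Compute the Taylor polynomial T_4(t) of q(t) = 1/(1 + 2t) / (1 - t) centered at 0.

Multiply the two series term by term and collect like powers.
q(0) = 1
q′(0) = -1
q′′(0) = 6
q′′′(0) = -30
q^(4)(0) = 264

11*t^4 - 5*t^3 + 3*t^2 - t + 1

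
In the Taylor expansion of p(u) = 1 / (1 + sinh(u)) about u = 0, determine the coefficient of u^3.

Expand as Σ (-1)^k u^k with u equal to the inner function's series.
[u^0] = 1;  [u^1] = -1;  [u^2] = 1;  [u^3] = -7/6.

-7/6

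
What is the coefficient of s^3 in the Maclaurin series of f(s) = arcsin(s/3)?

1/162

Compute the successive derivatives at the expansion point and divide by k!.
f(0) = 0
f′(0) = 1/3
f′′(0) = 0
f′′′(0) = 1/27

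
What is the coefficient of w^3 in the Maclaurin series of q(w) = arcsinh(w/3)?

[w^0] = 0;  [w^1] = 1/3;  [w^2] = 0;  [w^3] = -1/162.

-1/162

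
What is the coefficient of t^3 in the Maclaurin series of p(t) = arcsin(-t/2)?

Differentiate repeatedly and evaluate at the center.
So c_3 = p′′′(0)/3! = -1/48.

-1/48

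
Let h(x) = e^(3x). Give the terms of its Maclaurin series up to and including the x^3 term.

h(0) = 1
h′(0) = 3
h′′(0) = 9
h′′′(0) = 27

9*x^3/2 + 9*x^2/2 + 3*x + 1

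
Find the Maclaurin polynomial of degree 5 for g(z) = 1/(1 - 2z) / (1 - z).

63*z^5 + 31*z^4 + 15*z^3 + 7*z^2 + 3*z + 1

Take the Cauchy product of the two expansions.
[z^0] = 1;  [z^1] = 3;  [z^2] = 7;  [z^3] = 15;  [z^4] = 31;  [z^5] = 63.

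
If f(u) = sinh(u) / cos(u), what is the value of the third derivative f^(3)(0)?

Divide the numerator series by the denominator series (power-series long division).
The coefficient of u^3 in the expansion is 2/3, so f′′′(0) = 3! * (2/3) = 4.

4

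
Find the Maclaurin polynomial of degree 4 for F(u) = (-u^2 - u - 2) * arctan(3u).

9*u^4 + 15*u^3 - 3*u^2 - 6*u

Distribute the polynomial across the series and collect like powers.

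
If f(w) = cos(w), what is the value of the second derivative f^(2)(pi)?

1

The coefficient of (w - pi)^2 in the expansion is 1/2, so f′′(pi) = 2! * (1/2) = 1.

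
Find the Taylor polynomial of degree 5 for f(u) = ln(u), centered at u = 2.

[(u - 2)^0] = ln(2);  [(u - 2)^1] = 1/2;  [(u - 2)^2] = -1/8;  [(u - 2)^3] = 1/24;  [(u - 2)^4] = -1/64;  [(u - 2)^5] = 1/160.

(u - 2)^5/160 - (u - 2)^4/64 + (u - 2)^3/24 - (u - 2)^2/8 + (u - 2)/2 + ln(2)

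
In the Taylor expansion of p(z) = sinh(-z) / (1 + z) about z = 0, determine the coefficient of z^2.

1

Expand each factor separately, then convolve coefficients.
p(0) = 0
p′(0) = -1
p′′(0) = 2
So c_2 = p′′(0)/2! = 1.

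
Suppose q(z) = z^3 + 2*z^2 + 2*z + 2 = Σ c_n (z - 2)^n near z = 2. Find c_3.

1

[(z - 2)^0] = 22;  [(z - 2)^1] = 22;  [(z - 2)^2] = 8;  [(z - 2)^3] = 1.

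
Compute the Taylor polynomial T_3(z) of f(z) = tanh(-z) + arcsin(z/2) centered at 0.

17*z^3/48 - z/2

Add the two expansions coefficient-wise.
f(0) = 0
f′(0) = -1/2
f′′(0) = 0
f′′′(0) = 17/8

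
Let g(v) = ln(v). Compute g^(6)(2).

The coefficient of (v - 2)^6 in the expansion is -1/384, so g^(6)(2) = 6! * (-1/384) = -15/8.

-15/8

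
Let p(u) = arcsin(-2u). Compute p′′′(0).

From the series, [u^3] p = -4/3; multiply by 3! = 6 to get -8.

-8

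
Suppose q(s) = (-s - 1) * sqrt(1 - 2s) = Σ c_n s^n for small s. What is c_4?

9/8

Distribute the polynomial across the series and collect like powers.
q(0) = -1
q′(0) = 0
q′′(0) = 3
q′′′(0) = 6
q^(4)(0) = 27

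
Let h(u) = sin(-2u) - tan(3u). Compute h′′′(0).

-46

Expand each term separately and add.
The coefficient of u^3 in the expansion is -23/3, so h′′′(0) = 3! * (-23/3) = -46.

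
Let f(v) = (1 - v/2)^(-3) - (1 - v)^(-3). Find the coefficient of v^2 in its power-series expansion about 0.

-9/2

Add the two expansions coefficient-wise.
[v^0] = 0;  [v^1] = -3/2;  [v^2] = -9/2.
So c_2 = f′′(0)/2! = -9/2.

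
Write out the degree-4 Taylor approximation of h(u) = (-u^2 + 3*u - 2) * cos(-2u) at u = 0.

2*u^4/3 - 6*u^3 + 3*u^2 + 3*u - 2

Shift and add copies of the series according to the polynomial's terms.
[u^0] = -2;  [u^1] = 3;  [u^2] = 3;  [u^3] = -6;  [u^4] = 2/3.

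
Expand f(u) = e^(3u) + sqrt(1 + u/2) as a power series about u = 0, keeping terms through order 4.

6907*u^4/2048 + 577*u^3/128 + 143*u^2/32 + 13*u/4 + 2

Add the two expansions coefficient-wise.
[u^0] = 2;  [u^1] = 13/4;  [u^2] = 143/32;  [u^3] = 577/128;  [u^4] = 6907/2048.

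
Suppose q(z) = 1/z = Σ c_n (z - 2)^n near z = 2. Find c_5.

-1/64

[(z - 2)^0] = 1/2;  [(z - 2)^1] = -1/4;  [(z - 2)^2] = 1/8;  [(z - 2)^3] = -1/16;  [(z - 2)^4] = 1/32;  [(z - 2)^5] = -1/64.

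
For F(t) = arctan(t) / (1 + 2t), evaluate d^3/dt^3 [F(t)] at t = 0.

Expand each factor separately, then convolve coefficients.
From the series, [t^3] F = 11/3; multiply by 3! = 6 to get 22.

22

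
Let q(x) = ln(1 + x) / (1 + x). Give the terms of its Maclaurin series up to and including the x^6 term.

Write out both Maclaurin series and multiply, keeping only the needed powers.

-49*x^6/20 + 137*x^5/60 - 25*x^4/12 + 11*x^3/6 - 3*x^2/2 + x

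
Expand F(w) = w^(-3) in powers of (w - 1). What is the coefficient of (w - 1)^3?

-10

Apply the Taylor formula c_k = f^(k)(a)/k!.
[(w - 1)^0] = 1;  [(w - 1)^1] = -3;  [(w - 1)^2] = 6;  [(w - 1)^3] = -10.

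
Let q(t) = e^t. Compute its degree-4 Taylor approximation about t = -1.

(t + 1)^4*e^(-1)/24 + (t + 1)^3*e^(-1)/6 + (t + 1)^2*e^(-1)/2 + (t + 1)*e^(-1) + e^(-1)

q(-1) = e^(-1)
q′(-1) = e^(-1)
q′′(-1) = e^(-1)
q′′′(-1) = e^(-1)
q^(4)(-1) = e^(-1)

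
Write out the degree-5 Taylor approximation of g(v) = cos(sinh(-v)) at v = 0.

-v^4/8 - v^2/2 + 1

Let u equal the inner series; expand the outer function in u and truncate.
g(0) = 1
g′(0) = 0
g′′(0) = -1
g′′′(0) = 0
g^(4)(0) = -3
g^(5)(0) = 0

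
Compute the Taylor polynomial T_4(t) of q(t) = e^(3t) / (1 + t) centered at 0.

11*t^4/8 + 2*t^3 + 5*t^2/2 + 2*t + 1

Multiply the two series term by term and collect like powers.
q(0) = 1
q′(0) = 2
q′′(0) = 5
q′′′(0) = 12
q^(4)(0) = 33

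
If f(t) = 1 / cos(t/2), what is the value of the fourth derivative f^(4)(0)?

Write the quotient as an unknown series and match coefficients against numerator = denominator · series.
From the series, [t^4] f = 5/384; multiply by 4! = 24 to get 5/16.

5/16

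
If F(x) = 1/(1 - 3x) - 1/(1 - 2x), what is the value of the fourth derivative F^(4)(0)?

1560

Expand each term separately and add.
From the series, [x^4] F = 65; multiply by 4! = 24 to get 1560.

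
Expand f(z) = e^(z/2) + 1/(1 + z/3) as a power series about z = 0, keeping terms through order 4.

Add the two expansions coefficient-wise.
[z^0] = 2;  [z^1] = 1/6;  [z^2] = 17/72;  [z^3] = -7/432;  [z^4] = 155/10368.

155*z^4/10368 - 7*z^3/432 + 17*z^2/72 + z/6 + 2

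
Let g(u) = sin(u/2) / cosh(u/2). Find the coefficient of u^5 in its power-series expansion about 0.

3/320

Write the quotient as an unknown series and match coefficients against numerator = denominator · series.
So c_5 = g^(5)(0)/5! = 3/320.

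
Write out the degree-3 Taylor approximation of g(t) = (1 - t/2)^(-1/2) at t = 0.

5*t^3/128 + 3*t^2/32 + t/4 + 1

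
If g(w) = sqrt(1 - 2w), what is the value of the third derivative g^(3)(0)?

The coefficient of w^3 in the expansion is -1/2, so g′′′(0) = 3! * (-1/2) = -3.

-3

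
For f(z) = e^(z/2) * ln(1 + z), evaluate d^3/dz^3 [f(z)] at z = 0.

Write out both Maclaurin series and multiply, keeping only the needed powers.
From the series, [z^3] f = 5/24; multiply by 3! = 6 to get 5/4.

5/4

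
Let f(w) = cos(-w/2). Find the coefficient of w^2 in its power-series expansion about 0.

-1/8

Differentiate repeatedly and evaluate at the center.
f(0) = 1
f′(0) = 0
f′′(0) = -1/4
Then c_k = f^(k)(0)/k! gives each Taylor coefficient.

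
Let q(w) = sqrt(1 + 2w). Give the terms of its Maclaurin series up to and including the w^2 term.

q(0) = 1
q′(0) = 1
q′′(0) = -1
The Taylor polynomial is Σ q^(k)(0)/k! · w^k.

-w^2/2 + w + 1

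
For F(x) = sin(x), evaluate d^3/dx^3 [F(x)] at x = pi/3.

The coefficient of (x - pi/3)^3 in the expansion is -1/12, so F′′′(pi/3) = 3! * (-1/12) = -1/2.

-1/2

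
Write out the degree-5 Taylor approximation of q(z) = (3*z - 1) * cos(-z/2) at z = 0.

Distribute the polynomial across the series and collect like powers.

z^5/128 - z^4/384 - 3*z^3/8 + z^2/8 + 3*z - 1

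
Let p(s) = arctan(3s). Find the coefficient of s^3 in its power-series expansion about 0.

p(0) = 0
p′(0) = 3
p′′(0) = 0
p′′′(0) = -54

-9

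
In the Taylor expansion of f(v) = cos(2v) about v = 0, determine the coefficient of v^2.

-2

f(0) = 1
f′(0) = 0
f′′(0) = -4
So c_2 = f′′(0)/2! = -2.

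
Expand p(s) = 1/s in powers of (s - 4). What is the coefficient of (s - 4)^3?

-1/256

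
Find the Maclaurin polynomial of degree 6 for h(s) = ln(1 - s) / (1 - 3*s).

-17731*s^6/60 - 1969*s^5/20 - 131*s^4/4 - 65*s^3/6 - 7*s^2/2 - s

Multiply the numerator's expansion by the denominator's geometric series.
[s^0] = 0;  [s^1] = -1;  [s^2] = -7/2;  [s^3] = -65/6;  [s^4] = -131/4;  [s^5] = -1969/20;  [s^6] = -17731/60.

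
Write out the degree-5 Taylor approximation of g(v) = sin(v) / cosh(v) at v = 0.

Divide the numerator series by the denominator series (power-series long division).

3*v^5/10 - 2*v^3/3 + v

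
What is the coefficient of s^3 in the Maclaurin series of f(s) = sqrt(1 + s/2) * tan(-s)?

-29/96

Take the Cauchy product of the two expansions.
[s^0] = 0;  [s^1] = -1;  [s^2] = -1/4;  [s^3] = -29/96.
So c_3 = f′′′(0)/3! = -29/96.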